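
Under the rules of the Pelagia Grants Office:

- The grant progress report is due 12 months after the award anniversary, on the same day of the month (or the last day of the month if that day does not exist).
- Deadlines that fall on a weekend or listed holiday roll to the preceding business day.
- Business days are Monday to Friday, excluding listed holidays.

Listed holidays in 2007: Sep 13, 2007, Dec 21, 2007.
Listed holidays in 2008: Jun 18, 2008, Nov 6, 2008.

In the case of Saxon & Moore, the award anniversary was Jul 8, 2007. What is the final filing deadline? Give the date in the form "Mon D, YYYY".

Jul 8, 2008

Moving 12 months forward from Jul 8, 2007 on the corresponding day gives Jul 8, 2008.
Since Jul 8, 2008 is a Tuesday and not a holiday, the date is unchanged.
Final deadline: Jul 8, 2008.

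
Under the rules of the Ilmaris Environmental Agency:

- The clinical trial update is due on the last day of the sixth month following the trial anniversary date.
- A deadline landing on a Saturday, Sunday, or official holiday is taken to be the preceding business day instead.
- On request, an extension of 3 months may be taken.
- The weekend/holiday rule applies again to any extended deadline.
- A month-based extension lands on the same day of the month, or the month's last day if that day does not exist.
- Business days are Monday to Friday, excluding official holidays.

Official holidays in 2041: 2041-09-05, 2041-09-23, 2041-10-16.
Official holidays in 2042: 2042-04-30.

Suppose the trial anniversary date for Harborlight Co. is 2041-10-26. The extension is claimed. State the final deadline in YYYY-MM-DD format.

2042-07-29

6 months after 2041-10-26 is April 2042; that month ends on 2042-04-30.
Because 2042-04-30 is a listed holiday, the deadline becomes 2042-04-29 (Tuesday).
Applying the 3 months extension: 3 months after 2042-04-29 is 2042-07-29.
2042-07-29 falls on a Tuesday, which is a business day, so no adjustment is needed.
So the filing is due 2042-07-29.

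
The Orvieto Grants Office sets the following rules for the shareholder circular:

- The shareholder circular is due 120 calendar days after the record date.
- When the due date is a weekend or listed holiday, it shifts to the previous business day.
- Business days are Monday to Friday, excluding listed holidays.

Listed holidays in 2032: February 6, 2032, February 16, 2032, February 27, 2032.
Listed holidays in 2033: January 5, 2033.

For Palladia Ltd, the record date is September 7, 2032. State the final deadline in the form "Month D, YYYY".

January 4, 2033

Adding 120 calendar days to September 7, 2032 gives January 5, 2033.
January 5, 2033 is a listed holiday; the preceding business day is January 4, 2033 (Tuesday).
Deadline: January 4, 2033.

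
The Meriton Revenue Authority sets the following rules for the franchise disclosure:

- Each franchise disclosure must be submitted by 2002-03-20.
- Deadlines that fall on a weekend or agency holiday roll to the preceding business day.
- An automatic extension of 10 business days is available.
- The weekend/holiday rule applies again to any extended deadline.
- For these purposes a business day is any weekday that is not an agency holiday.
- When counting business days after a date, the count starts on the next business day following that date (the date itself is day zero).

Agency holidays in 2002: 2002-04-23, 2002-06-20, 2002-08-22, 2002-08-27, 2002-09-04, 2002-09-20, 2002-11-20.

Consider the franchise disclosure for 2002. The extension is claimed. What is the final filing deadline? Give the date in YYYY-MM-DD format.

2002-04-03

The statutory due date is 2002-03-20.
2002-03-20 (Wednesday) is already a business day.
The 10-business-day extension runs from 2002-03-20 to 2002-04-03.
Since 2002-04-03 is a Wednesday and not a holiday, the date is unchanged.
So the filing is due 2002-04-03.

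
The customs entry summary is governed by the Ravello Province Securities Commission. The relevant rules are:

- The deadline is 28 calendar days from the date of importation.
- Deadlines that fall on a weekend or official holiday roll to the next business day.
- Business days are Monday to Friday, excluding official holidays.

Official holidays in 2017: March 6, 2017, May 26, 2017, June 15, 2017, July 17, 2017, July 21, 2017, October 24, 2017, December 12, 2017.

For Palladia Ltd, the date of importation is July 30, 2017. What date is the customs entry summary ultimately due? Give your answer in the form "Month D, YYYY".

Adding 28 calendar days to July 30, 2017 gives August 27, 2017.
August 27, 2017 falls on a Sunday. Rolling to the next business day gives August 28, 2017, a Monday.
Final deadline: August 28, 2017.

August 28, 2017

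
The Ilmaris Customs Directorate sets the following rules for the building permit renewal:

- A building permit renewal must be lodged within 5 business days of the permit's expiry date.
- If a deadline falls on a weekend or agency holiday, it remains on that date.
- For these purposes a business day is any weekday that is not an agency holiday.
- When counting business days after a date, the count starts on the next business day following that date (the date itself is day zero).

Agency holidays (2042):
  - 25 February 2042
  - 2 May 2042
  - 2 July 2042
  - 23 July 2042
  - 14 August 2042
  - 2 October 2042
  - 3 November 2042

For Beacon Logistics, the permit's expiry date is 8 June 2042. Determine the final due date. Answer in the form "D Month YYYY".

13 June 2042

Starting the day after 8 June 2042 and counting 5 business days lands on 13 June 2042.
13 June 2042 is a Friday; no weekend or holiday adjustment applies.
Deadline: 13 June 2042.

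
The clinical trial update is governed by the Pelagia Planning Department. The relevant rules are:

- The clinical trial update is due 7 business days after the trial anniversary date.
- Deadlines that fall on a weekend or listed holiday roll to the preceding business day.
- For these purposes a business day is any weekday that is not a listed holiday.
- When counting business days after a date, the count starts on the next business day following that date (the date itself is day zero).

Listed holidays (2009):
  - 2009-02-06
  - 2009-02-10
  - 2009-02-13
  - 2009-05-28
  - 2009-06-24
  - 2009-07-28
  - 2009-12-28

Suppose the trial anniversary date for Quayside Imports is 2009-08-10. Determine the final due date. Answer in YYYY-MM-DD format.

Starting the day after 2009-08-10 and counting 7 business days lands on 2009-08-19.
2009-08-19 falls on a Wednesday, which is a business day, so no adjustment is needed.
The final due date is 2009-08-19.

2009-08-19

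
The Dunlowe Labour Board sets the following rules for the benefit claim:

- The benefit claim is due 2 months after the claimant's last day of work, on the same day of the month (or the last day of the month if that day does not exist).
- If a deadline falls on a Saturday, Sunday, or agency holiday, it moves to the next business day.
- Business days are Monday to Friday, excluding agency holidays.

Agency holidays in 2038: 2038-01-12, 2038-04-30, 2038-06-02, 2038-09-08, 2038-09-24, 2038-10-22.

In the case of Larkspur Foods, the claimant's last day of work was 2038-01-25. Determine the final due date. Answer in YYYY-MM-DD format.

Moving 2 months forward from 2038-01-25 on the corresponding day gives 2038-03-25.
Since 2038-03-25 is a Thursday and not a holiday, the date is unchanged.
Deadline: 2038-03-25.

2038-03-25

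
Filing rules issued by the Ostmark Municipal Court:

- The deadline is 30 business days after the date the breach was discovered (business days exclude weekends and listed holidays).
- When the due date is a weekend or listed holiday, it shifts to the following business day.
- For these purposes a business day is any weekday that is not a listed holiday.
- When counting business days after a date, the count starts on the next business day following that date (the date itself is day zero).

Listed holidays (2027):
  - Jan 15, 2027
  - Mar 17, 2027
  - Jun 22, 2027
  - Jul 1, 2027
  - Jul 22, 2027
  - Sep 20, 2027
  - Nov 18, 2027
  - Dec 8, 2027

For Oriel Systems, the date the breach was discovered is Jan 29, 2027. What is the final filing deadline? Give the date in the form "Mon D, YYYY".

Mar 12, 2027

Counting 30 business days after Jan 29, 2027 (skipping weekends and listed holidays) reaches Mar 12, 2027.
Mar 12, 2027 is a Friday and not a listed holiday, so it stands.
The final due date is Mar 12, 2027.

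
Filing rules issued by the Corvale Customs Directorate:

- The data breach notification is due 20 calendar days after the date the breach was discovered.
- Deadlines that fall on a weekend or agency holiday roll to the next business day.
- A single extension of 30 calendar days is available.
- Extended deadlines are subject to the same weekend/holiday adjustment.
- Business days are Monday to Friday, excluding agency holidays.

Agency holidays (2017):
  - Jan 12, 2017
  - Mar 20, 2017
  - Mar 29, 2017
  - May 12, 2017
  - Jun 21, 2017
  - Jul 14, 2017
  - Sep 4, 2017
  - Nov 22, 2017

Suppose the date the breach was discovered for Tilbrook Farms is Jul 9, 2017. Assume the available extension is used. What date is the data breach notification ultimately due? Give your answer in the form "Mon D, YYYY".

Trigger date Jul 9, 2017 + 20 calendar days = Jul 29, 2017.
Jul 29, 2017 is a Saturday, so it moves to the next business day, Jul 31, 2017 (Monday).
Applying the 30-calendar-day extension: Jul 31, 2017 + 30 days = Aug 30, 2017.
Since Aug 30, 2017 is a Wednesday and not a holiday, the date is unchanged.
Final deadline: Aug 30, 2017.

Aug 30, 2017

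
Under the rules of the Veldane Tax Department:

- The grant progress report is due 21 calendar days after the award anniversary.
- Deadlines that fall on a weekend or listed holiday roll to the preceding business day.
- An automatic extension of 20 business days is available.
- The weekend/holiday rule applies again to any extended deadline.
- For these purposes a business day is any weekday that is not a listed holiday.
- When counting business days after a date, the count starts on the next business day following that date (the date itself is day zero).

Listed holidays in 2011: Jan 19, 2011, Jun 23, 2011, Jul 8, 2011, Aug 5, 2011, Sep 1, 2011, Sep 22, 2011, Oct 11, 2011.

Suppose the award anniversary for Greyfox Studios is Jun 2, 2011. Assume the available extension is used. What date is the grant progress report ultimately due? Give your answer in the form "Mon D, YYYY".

From Jun 2, 2011, 21 calendar days later is Jun 23, 2011.
Because Jun 23, 2011 is a listed holiday, the deadline becomes Jun 22, 2011 (Wednesday).
Counting 20 further business days from Jun 22, 2011 reaches Jul 22, 2011.
Since Jul 22, 2011 is a Friday and not a holiday, the date is unchanged.
Final deadline: Jul 22, 2011.

Jul 22, 2011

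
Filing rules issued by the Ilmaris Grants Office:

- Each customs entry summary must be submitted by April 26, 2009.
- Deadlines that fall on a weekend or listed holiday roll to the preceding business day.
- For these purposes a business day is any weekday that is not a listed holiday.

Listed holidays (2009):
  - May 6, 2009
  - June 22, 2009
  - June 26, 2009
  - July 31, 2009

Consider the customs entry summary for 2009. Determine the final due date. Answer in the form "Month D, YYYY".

The stated deadline is April 26, 2009.
April 26, 2009 falls on a Sunday. Rolling to the preceding business day gives April 24, 2009, a Friday.
Deadline: April 24, 2009.

April 24, 2009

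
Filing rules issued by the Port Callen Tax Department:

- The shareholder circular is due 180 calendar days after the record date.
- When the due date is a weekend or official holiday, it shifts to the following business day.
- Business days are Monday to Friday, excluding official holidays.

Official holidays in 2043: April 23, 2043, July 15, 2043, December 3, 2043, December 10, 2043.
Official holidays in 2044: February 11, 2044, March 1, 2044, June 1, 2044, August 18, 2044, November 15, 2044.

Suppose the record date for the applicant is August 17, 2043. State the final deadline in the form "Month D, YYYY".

Trigger date August 17, 2043 + 180 calendar days = February 13, 2044.
February 13, 2044 is a Saturday, so it moves to the next business day, February 15, 2044 (Monday).
So the filing is due February 15, 2044.

February 15, 2044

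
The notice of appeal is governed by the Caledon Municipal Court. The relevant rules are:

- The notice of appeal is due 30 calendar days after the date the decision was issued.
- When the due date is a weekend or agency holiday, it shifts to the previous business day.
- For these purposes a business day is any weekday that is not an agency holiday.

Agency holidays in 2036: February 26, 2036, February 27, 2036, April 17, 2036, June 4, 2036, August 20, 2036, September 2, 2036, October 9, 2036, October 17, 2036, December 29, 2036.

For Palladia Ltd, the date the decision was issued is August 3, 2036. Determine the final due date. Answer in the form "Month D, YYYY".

September 1, 2036

30 calendar days after August 3, 2036 is September 2, 2036.
September 2, 2036 is a listed holiday; the preceding business day is September 1, 2036 (Monday).
Final deadline: September 1, 2036.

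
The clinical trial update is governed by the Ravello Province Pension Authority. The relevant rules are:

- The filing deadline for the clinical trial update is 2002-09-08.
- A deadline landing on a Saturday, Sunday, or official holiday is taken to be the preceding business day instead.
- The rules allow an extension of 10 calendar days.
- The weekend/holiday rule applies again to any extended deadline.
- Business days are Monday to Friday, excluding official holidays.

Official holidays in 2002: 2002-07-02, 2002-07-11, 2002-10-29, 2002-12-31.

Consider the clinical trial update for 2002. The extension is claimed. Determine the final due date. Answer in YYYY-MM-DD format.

2002-09-16

The stated deadline is 2002-09-08.
2002-09-08 is a Sunday; the preceding business day is 2002-09-06 (Friday).
Applying the 10-calendar-day extension: 2002-09-06 + 10 days = 2002-09-16.
2002-09-16 falls on a Monday, which is a business day, so no adjustment is needed.
So the filing is due 2002-09-16.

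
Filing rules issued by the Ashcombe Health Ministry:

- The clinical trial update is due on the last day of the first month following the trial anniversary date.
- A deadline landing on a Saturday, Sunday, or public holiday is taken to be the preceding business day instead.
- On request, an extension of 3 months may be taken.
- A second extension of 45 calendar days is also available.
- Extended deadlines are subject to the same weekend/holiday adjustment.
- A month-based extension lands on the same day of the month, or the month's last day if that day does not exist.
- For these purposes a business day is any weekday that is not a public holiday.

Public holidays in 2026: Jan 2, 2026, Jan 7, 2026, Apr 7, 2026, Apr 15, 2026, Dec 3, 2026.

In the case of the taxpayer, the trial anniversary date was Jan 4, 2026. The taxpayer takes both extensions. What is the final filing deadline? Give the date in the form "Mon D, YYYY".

Jul 10, 2026

1 month after Jan 4, 2026 falls in February 2026; the last day of that month is Feb 28, 2026.
Because Feb 28, 2026 is a Saturday, the deadline becomes Feb 27, 2026 (Friday).
The 3 months extension carries Feb 27, 2026 to May 27, 2026.
May 27, 2026 is a Wednesday and not a listed holiday, so it stands.
Applying the 45-calendar-day extension: May 27, 2026 + 45 days = Jul 11, 2026.
Because Jul 11, 2026 is a Saturday, the deadline becomes Jul 10, 2026 (Friday).
So the filing is due Jul 10, 2026.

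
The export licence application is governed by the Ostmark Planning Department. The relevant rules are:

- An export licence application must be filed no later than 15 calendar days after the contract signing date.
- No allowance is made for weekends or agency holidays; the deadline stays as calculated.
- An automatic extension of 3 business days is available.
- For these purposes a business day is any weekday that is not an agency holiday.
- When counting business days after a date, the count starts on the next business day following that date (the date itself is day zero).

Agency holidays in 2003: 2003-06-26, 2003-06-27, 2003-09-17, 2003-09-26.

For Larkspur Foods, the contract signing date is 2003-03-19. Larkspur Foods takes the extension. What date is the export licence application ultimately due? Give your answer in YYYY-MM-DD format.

2003-04-08

From 2003-03-19, 15 calendar days later is 2003-04-03.
2003-04-03 is a Thursday; no weekend or holiday adjustment applies.
Applying the 3-business-day extension: 3 business days after 2003-04-03 is 2003-04-08.
2003-04-08 falls on a Tuesday. The rules make no weekend/holiday allowance, so it remains 2003-04-08.
Deadline: 2003-04-08.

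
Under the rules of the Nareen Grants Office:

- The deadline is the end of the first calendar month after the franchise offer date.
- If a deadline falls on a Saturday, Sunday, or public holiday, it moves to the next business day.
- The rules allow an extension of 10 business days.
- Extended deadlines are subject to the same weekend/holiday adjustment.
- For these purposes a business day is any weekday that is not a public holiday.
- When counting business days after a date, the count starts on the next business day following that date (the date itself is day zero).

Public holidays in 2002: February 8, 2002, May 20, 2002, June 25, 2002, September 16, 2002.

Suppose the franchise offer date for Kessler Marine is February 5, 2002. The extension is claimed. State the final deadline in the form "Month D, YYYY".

April 15, 2002

1 month after February 5, 2002 falls in March 2002; the last day of that month is March 31, 2002.
March 31, 2002 is a Sunday; the next business day is April 1, 2002 (Monday).
The 10-business-day extension runs from April 1, 2002 to April 15, 2002.
April 15, 2002 falls on a Monday, which is a business day, so no adjustment is needed.
The final due date is April 15, 2002.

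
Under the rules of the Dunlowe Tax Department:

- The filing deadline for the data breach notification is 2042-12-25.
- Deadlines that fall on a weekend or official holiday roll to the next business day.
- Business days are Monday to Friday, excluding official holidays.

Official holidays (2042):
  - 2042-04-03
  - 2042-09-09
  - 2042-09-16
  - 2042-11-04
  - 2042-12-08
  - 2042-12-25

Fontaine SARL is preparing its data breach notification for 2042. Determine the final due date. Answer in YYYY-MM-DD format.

2042-12-26

The statutory due date is 2042-12-25.
2042-12-25 falls on a listed holiday. Rolling to the next business day gives 2042-12-26, a Friday.
So the filing is due 2042-12-26.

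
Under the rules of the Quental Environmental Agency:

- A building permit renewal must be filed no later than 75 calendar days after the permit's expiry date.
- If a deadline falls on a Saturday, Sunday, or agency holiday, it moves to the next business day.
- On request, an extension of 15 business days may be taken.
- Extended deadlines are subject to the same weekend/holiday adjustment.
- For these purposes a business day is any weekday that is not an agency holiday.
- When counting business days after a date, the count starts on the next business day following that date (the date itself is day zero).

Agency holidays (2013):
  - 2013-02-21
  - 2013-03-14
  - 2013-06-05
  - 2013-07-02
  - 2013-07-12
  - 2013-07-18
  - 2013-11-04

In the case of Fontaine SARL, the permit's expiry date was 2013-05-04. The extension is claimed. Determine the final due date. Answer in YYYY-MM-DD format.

2013-08-09

From 2013-05-04, 75 calendar days later is 2013-07-18.
2013-07-18 falls on a listed holiday. Rolling to the next business day gives 2013-07-19, a Friday.
The 15-business-day extension runs from 2013-07-19 to 2013-08-09.
2013-08-09 (Friday) is already a business day.
Final deadline: 2013-08-09.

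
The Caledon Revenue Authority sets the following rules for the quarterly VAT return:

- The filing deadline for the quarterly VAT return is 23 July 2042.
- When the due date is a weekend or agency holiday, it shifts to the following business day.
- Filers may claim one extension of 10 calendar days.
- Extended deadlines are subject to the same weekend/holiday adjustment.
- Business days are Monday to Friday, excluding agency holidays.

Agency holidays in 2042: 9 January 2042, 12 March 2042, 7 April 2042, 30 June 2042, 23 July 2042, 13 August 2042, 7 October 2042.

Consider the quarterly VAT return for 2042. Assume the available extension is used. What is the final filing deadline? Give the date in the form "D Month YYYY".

The statutory due date is 23 July 2042.
23 July 2042 falls on a listed holiday. Rolling to the next business day gives 24 July 2042, a Thursday.
The 10-calendar-day extension moves the deadline from 24 July 2042 to 3 August 2042.
Because 3 August 2042 is a Sunday, the deadline becomes 4 August 2042 (Monday).
Final deadline: 4 August 2042.

4 August 2042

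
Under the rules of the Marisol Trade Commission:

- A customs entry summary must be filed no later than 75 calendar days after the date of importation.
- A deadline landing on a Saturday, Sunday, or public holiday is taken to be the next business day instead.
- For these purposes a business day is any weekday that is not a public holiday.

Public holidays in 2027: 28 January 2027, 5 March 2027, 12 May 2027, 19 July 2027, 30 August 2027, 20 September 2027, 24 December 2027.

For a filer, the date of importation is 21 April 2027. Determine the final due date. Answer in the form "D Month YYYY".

5 July 2027

From 21 April 2027, 75 calendar days later is 5 July 2027.
5 July 2027 falls on a Monday, which is a business day, so no adjustment is needed.
The final due date is 5 July 2027.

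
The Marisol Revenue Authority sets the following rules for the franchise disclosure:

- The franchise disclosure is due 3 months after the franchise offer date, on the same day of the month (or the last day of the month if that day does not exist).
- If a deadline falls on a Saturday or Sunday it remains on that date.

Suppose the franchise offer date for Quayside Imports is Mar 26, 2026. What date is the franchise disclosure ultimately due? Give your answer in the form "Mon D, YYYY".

Jun 26, 2026

Moving 3 months forward from Mar 26, 2026 on the corresponding day gives Jun 26, 2026.
No adjustment is made for weekends or holidays, so Jun 26, 2026 stands.
Deadline: Jun 26, 2026.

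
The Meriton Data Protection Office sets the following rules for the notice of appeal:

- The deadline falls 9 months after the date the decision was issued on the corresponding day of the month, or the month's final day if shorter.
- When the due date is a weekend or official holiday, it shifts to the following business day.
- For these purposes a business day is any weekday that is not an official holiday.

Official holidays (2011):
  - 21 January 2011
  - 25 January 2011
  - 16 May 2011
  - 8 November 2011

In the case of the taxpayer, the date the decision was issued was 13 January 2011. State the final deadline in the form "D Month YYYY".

Moving 9 months forward from 13 January 2011 on the corresponding day gives 13 October 2011.
13 October 2011 is a Thursday and not a listed holiday, so it stands.
So the filing is due 13 October 2011.

13 October 2011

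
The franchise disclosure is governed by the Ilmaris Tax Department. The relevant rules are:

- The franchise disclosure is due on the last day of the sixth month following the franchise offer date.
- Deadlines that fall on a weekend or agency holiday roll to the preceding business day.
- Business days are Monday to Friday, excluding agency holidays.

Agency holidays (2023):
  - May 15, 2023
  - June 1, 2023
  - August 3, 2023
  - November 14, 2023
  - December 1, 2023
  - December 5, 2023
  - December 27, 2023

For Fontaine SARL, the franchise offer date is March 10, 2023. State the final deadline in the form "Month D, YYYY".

6 months after March 10, 2023 falls in September 2023; the last day of that month is September 30, 2023.
September 30, 2023 is a Saturday, so it moves to the preceding business day, September 29, 2023 (Friday).
So the filing is due September 29, 2023.

September 29, 2023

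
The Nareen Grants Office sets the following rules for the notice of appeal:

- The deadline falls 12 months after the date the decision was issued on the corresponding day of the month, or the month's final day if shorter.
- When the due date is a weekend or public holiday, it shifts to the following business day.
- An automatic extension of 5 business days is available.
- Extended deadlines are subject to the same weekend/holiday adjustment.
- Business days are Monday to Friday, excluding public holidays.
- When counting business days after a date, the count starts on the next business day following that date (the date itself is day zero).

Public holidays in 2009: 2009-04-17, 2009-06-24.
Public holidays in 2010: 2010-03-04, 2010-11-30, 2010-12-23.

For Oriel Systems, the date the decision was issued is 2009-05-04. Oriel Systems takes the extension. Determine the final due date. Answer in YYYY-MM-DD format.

Moving 12 months forward from 2009-05-04 on the corresponding day gives 2010-05-04.
2010-05-04 is a Tuesday and not a listed holiday, so it stands.
Applying the 5-business-day extension: 5 business days after 2010-05-04 is 2010-05-11.
2010-05-11 is a Tuesday and not a listed holiday, so it stands.
So the filing is due 2010-05-11.

2010-05-11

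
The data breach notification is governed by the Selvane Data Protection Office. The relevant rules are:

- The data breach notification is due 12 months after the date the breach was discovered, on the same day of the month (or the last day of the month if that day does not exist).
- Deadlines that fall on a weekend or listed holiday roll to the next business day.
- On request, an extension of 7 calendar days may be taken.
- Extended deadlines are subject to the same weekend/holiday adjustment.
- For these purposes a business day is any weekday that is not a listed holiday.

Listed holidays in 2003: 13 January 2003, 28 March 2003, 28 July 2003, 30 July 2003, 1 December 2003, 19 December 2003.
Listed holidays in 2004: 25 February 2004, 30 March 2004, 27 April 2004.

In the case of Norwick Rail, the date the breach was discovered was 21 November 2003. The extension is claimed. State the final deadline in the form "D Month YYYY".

12 months from 21 November 2003 is 21 November 2004.
Because 21 November 2004 is a Sunday, the deadline becomes 22 November 2004 (Monday).
Applying the 7-calendar-day extension: 22 November 2004 + 7 days = 29 November 2004.
Since 29 November 2004 is a Monday and not a holiday, the date is unchanged.
So the filing is due 29 November 2004.

29 November 2004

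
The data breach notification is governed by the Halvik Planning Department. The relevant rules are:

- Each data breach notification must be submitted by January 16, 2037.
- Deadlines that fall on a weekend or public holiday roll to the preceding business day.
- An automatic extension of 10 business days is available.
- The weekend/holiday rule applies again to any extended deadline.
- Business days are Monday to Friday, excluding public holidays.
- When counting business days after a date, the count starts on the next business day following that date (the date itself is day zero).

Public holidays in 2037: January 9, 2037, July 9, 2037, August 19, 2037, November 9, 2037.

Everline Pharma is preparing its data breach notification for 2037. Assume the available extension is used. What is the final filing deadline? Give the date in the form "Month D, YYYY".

The stated deadline is January 16, 2037.
Since January 16, 2037 is a Friday and not a holiday, the date is unchanged.
Applying the 10-business-day extension: 10 business days after January 16, 2037 is January 30, 2037.
Since January 30, 2037 is a Friday and not a holiday, the date is unchanged.
The final due date is January 30, 2037.

January 30, 2037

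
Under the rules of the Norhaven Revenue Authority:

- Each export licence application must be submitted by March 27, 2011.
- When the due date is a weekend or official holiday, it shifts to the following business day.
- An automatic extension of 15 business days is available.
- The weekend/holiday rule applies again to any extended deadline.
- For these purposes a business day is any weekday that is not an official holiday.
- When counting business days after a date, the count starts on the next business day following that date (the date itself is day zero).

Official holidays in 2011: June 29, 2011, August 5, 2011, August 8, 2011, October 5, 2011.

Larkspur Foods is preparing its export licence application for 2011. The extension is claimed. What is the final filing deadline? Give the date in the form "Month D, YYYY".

April 18, 2011

The stated deadline is March 27, 2011.
March 27, 2011 is a Sunday, so it moves to the next business day, March 28, 2011 (Monday).
Applying the 15-business-day extension: 15 business days after March 28, 2011 is April 18, 2011.
April 18, 2011 (Monday) is already a business day.
The final due date is April 18, 2011.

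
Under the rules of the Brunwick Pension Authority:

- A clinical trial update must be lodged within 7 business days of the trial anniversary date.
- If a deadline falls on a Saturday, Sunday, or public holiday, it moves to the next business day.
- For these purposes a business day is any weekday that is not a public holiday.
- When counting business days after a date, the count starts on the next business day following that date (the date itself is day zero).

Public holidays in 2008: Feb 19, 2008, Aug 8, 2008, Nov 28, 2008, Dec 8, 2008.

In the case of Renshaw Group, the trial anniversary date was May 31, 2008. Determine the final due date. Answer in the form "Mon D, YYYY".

Jun 10, 2008

Counting 7 business days after May 31, 2008 (skipping weekends and listed holidays) reaches Jun 10, 2008.
Jun 10, 2008 is a Tuesday and not a listed holiday, so it stands.
The final due date is Jun 10, 2008.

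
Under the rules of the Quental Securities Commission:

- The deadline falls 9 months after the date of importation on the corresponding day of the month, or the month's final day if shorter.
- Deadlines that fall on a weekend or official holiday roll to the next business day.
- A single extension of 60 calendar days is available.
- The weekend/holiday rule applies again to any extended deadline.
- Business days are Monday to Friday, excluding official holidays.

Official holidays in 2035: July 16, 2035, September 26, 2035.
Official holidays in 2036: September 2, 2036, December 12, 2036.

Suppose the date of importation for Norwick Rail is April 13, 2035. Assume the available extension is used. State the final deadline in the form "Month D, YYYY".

March 14, 2036

Moving 9 months forward from April 13, 2035 on the corresponding day gives January 13, 2036.
January 13, 2036 is a Sunday, so it moves to the next business day, January 14, 2036 (Monday).
The 60-calendar-day extension moves the deadline from January 14, 2036 to March 14, 2036.
March 14, 2036 (Friday) is already a business day.
So the filing is due March 14, 2036.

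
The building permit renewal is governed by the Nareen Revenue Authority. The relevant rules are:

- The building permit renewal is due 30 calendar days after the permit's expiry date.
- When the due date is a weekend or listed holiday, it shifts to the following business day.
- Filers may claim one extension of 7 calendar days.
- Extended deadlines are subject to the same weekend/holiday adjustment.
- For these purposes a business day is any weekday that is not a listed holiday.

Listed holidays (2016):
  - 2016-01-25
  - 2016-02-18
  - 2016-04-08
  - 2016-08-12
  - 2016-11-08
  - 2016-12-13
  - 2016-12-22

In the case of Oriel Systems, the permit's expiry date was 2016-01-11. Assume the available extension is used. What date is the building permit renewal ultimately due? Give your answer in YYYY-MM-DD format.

From 2016-01-11, 30 calendar days later is 2016-02-10.
Since 2016-02-10 is a Wednesday and not a holiday, the date is unchanged.
Add the 7 calendar-day extension to 2016-02-10: 2016-02-17.
2016-02-17 (Wednesday) is already a business day.
Final deadline: 2016-02-17.

2016-02-17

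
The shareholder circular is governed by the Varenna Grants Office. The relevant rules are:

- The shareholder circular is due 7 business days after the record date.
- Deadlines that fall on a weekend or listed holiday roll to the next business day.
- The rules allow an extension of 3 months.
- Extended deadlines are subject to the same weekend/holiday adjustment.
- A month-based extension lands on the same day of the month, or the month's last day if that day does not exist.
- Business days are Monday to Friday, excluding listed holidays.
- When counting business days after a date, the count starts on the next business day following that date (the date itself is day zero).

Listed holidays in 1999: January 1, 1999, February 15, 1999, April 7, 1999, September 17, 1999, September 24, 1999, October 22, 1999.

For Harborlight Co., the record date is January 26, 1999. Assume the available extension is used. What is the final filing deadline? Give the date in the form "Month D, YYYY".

Counting 7 business days after January 26, 1999 (skipping weekends and listed holidays) reaches February 4, 1999.
February 4, 1999 is a Thursday and not a listed holiday, so it stands.
Applying the 3 months extension: 3 months after February 4, 1999 is May 4, 1999.
May 4, 1999 falls on a Tuesday, which is a business day, so no adjustment is needed.
The final due date is May 4, 1999.

May 4, 1999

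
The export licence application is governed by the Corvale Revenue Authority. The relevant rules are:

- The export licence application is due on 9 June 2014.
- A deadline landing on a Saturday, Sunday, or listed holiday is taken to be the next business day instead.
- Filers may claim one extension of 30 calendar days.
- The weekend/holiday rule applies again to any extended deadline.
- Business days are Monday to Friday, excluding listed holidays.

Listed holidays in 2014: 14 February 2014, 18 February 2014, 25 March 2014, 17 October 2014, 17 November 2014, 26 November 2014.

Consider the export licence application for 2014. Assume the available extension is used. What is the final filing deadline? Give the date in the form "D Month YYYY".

The stated deadline is 9 June 2014.
9 June 2014 falls on a Monday, which is a business day, so no adjustment is needed.
With the 30-day extension, 9 June 2014 becomes 9 July 2014.
9 July 2014 is a Wednesday and not a listed holiday, so it stands.
Final deadline: 9 July 2014.

9 July 2014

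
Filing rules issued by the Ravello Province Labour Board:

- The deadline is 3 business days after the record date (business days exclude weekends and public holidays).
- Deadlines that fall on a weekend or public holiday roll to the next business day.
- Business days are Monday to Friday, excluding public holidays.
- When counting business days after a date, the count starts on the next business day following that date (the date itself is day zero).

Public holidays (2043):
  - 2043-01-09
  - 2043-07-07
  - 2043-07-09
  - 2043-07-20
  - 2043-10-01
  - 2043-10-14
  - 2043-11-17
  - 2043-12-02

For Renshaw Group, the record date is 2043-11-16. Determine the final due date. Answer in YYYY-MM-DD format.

Starting the day after 2043-11-16 and counting 3 business days lands on 2043-11-20.
2043-11-20 is a Friday and not a listed holiday, so it stands.
Deadline: 2043-11-20.

2043-11-20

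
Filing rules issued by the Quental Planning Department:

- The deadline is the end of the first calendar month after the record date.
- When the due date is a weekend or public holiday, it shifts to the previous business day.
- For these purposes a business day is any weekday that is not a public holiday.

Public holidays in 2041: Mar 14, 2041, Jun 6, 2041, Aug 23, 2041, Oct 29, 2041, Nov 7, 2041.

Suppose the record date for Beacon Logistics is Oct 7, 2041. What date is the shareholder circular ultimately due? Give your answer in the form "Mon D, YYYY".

Nov 29, 2041

The first month after Oct 7, 2041 is November 2041, whose last day is Nov 30, 2041.
Because Nov 30, 2041 is a Saturday, the deadline becomes Nov 29, 2041 (Friday).
Deadline: Nov 29, 2041.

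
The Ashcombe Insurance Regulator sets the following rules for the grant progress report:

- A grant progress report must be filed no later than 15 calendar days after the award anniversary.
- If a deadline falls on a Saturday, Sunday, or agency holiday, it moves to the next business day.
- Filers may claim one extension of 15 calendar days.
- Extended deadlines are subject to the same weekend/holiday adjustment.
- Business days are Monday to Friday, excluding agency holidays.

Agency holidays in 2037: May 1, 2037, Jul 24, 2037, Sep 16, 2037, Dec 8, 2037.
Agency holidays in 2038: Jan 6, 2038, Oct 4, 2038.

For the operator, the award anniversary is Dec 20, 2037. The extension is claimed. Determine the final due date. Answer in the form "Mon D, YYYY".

Jan 19, 2038

From Dec 20, 2037, 15 calendar days later is Jan 4, 2038.
Jan 4, 2038 is a Monday and not a listed holiday, so it stands.
Applying the 15-calendar-day extension: Jan 4, 2038 + 15 days = Jan 19, 2038.
Jan 19, 2038 (Tuesday) is already a business day.
Final deadline: Jan 19, 2038.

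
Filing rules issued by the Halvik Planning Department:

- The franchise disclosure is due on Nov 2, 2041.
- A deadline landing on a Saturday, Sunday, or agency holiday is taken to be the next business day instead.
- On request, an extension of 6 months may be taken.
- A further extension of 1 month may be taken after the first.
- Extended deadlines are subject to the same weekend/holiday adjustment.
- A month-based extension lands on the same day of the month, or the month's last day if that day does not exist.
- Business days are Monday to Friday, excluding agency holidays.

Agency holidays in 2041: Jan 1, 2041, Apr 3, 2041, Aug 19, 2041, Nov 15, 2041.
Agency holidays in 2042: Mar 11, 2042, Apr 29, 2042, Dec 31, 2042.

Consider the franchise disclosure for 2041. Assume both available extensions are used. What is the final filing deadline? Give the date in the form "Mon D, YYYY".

Start from the fixed due date, Nov 2, 2041.
Nov 2, 2041 is a Saturday, so it moves to the next business day, Nov 4, 2041 (Monday).
Applying the 6 months extension: 6 months after Nov 4, 2041 is May 4, 2042.
May 4, 2042 falls on a Sunday. Rolling to the next business day gives May 5, 2042, a Monday.
Add 1 month to May 5, 2042: Jun 5, 2042.
Jun 5, 2042 (Thursday) is already a business day.
So the filing is due Jun 5, 2042.

Jun 5, 2042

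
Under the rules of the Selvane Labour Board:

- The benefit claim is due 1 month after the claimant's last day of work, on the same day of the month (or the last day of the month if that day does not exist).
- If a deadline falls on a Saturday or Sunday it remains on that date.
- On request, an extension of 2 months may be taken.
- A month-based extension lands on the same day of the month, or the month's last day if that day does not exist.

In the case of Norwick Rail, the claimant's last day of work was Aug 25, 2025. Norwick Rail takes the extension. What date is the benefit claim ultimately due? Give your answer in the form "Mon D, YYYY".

Nov 25, 2025

1 month from Aug 25, 2025 is Sep 25, 2025.
Sep 25, 2025 is a Thursday; no weekend or holiday adjustment applies.
Add 2 months to Sep 25, 2025: Nov 25, 2025.
Nov 25, 2025 is a Tuesday; no weekend or holiday adjustment applies.
The final due date is Nov 25, 2025.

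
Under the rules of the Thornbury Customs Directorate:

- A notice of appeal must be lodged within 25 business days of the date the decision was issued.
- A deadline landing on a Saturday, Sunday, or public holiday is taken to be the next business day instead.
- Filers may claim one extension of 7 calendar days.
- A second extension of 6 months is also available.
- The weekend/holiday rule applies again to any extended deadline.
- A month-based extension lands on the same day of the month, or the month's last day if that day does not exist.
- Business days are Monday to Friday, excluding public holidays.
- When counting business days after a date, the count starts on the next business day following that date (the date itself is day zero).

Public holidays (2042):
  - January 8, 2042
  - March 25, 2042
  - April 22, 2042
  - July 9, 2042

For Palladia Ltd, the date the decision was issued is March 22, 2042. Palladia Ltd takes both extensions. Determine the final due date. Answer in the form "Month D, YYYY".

November 6, 2042

25 business days after March 22, 2042, excluding weekends and holidays, is April 29, 2042.
Since April 29, 2042 is a Tuesday and not a holiday, the date is unchanged.
With the 7-day extension, April 29, 2042 becomes May 6, 2042.
May 6, 2042 (Tuesday) is already a business day.
Applying the 6 months extension: 6 months after May 6, 2042 is November 6, 2042.
Since November 6, 2042 is a Thursday and not a holiday, the date is unchanged.
Deadline: November 6, 2042.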